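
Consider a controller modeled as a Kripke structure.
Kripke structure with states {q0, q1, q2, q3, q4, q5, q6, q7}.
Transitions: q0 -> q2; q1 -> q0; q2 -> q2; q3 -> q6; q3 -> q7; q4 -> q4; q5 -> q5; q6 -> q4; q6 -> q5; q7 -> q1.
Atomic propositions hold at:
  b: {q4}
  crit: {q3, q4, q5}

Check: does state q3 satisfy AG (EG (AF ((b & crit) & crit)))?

Sat(b & crit) = {q4}
Sat((b & crit) & crit) = {q4}
AF ((b & crit) & crit): least fixpoint, start Z0 = {q4}, add states with every successor in Z. Already a fixed point.
Sat(AF ((b & crit) & crit)) = {q4}
EG (AF ((b & crit) & crit)): greatest fixpoint, start Z0 = {q4}, keep only states in Sat with some successor in Z. Already a fixed point.
Sat(EG (AF ((b & crit) & crit))) = {q4}
AG (EG (AF ((b & crit) & crit))): greatest fixpoint, start Z0 = {q4}, keep only states in Sat with every successor in Z. Already a fixed point.
Sat(AG (EG (AF ((b & crit) & crit)))) = {q4}
q3 ∉ Sat(AG (EG (AF ((b & crit) & crit)))) = {q4}, so the formula does not hold at q3.

No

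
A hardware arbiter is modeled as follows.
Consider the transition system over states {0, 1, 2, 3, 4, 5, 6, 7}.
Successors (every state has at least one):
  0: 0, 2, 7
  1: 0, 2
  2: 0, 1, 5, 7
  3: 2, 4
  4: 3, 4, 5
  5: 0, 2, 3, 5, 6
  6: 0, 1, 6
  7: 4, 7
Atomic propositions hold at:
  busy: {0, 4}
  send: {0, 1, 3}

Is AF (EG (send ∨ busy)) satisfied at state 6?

Sat(send ∨ busy) = {0, 1, 3, 4}
EG (send ∨ busy): greatest fixpoint, start Z0 = {0, 1, 3, 4}, keep only states in Sat with some successor in Z. Already a fixed point.
Sat(EG (send ∨ busy)) = {0, 1, 3, 4}
AF (EG (send ∨ busy)): least fixpoint, start Z0 = {0, 1, 3, 4}, add states with every successor in Z. Already a fixed point.
Sat(AF (EG (send ∨ busy))) = {0, 1, 3, 4}
6 ∉ Sat(AF (EG (send ∨ busy))) = {0, 1, 3, 4}, so the formula does not hold at 6.

No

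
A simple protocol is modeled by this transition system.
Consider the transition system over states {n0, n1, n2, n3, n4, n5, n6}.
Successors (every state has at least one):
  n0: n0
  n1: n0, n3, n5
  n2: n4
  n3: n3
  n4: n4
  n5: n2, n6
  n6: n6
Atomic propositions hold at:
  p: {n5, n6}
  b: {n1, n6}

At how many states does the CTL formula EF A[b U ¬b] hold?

6

Sat(¬b) = {n0, n2, n3, n4, n5}
A[b U ¬b]: least fixpoint, start Z0 = Sat(¬b) = {n0, n2, n3, n4, n5}, add states in Sat(b) with every successor in Z. Z1 = {n0, n1, n2, n3, n4, n5}; fixed.
Sat(A[b U ¬b]) = {n0, n1, n2, n3, n4, n5}
EF A[b U ¬b]: least fixpoint, start Z0 = {n0, n1, n2, n3, n4, n5}, add states with some successor in Z. Already a fixed point.
Sat(EF A[b U ¬b]) = {n0, n1, n2, n3, n4, n5}
|Sat(EF A[b U ¬b])| = |{n0, n1, n2, n3, n4, n5}| = 6.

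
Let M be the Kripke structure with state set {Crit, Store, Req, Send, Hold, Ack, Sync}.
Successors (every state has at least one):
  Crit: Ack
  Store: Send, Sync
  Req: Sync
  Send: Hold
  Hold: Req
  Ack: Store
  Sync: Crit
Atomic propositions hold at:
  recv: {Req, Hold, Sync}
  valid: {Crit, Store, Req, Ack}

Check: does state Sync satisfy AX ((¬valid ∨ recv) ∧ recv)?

Sat(¬valid) = {Send, Hold, Sync}
Sat(¬valid ∨ recv) = {Req, Send, Hold, Sync}
Sat((¬valid ∨ recv) ∧ recv) = {Req, Hold, Sync}
Sat(AX ((¬valid ∨ recv) ∧ recv)) = {s : every successor in {Req, Hold, Sync}} = {Req, Send, Hold}
Sync ∉ Sat(AX ((¬valid ∨ recv) ∧ recv)) = {Req, Send, Hold}, so the formula does not hold at Sync.

No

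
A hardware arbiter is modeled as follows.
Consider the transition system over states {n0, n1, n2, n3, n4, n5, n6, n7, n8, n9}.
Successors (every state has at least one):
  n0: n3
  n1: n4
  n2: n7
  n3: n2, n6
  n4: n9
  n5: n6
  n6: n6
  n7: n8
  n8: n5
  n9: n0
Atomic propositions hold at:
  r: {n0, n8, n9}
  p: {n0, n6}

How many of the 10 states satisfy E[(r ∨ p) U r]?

3

Sat(r ∨ p) = {n0, n6, n8, n9}
E[(r ∨ p) U r]: least fixpoint, start Z0 = Sat(r) = {n0, n8, n9}, add states in Sat(r ∨ p) with some successor in Z. Already a fixed point.
Sat(E[(r ∨ p) U r]) = {n0, n8, n9}
|Sat(E[(r ∨ p) U r])| = |{n0, n8, n9}| = 3.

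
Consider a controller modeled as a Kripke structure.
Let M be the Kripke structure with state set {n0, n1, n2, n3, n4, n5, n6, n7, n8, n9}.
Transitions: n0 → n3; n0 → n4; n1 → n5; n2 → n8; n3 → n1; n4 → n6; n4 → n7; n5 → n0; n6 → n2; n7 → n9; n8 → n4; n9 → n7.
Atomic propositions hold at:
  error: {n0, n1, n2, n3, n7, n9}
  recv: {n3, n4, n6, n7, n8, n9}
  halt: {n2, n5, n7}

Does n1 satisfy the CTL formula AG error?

No

AG error: greatest fixpoint, start Z0 = {n0, n1, n2, n3, n7, n9}, keep only states in Sat with every successor in Z. Z1 = {n3, n7, n9}; Z2 = {n7, n9}; fixed.
Sat(AG error) = {n7, n9}
n1 ∉ Sat(AG error) = {n7, n9}, so the formula does not hold at n1.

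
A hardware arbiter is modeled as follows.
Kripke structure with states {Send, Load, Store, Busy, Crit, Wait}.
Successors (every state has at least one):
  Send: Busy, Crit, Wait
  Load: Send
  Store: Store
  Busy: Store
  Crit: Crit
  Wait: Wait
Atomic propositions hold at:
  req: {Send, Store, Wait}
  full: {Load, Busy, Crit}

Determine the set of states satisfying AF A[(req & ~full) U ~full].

Sat(~full) = {Send, Store, Wait}
Sat(req & ~full) = {Send, Store, Wait}
A[(req & ~full) U ~full]: least fixpoint, start Z0 = Sat(~full) = {Send, Store, Wait}, add states in Sat(req & ~full) with every successor in Z. Already a fixed point.
Sat(A[(req & ~full) U ~full]) = {Send, Store, Wait}
AF A[(req & ~full) U ~full]: least fixpoint, start Z0 = {Send, Store, Wait}, add states with every successor in Z. Z1 = {Send, Load, Store, Busy, Wait}; fixed.
Sat(AF A[(req & ~full) U ~full]) = {Send, Load, Store, Busy, Wait}

{Send, Load, Store, Busy, Wait}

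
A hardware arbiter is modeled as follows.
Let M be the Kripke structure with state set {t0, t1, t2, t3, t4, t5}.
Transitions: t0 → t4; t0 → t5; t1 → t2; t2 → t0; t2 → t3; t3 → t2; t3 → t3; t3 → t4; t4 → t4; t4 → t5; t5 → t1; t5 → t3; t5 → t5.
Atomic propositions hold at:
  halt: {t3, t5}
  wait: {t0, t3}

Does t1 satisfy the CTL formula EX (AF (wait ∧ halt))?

Sat(wait ∧ halt) = {t3}
AF (wait ∧ halt): least fixpoint, start Z0 = {t3}, add states with every successor in Z. Already a fixed point.
Sat(AF (wait ∧ halt)) = {t3}
Sat(EX (AF (wait ∧ halt))) = {s : some successor in {t3}} = {t2, t3, t5}
t1 ∉ Sat(EX (AF (wait ∧ halt))) = {t2, t3, t5}, so the formula does not hold at t1.

No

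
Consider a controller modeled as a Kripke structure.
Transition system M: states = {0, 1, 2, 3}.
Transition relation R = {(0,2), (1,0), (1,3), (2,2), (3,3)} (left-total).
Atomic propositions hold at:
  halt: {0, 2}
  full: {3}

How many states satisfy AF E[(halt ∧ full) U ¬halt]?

2

Sat(halt ∧ full) = ∅
Sat(¬halt) = {1, 3}
E[(halt ∧ full) U ¬halt]: least fixpoint, start Z0 = Sat(¬halt) = {1, 3}, add states in Sat(halt ∧ full) with some successor in Z. Already a fixed point.
Sat(E[(halt ∧ full) U ¬halt]) = {1, 3}
AF E[(halt ∧ full) U ¬halt]: least fixpoint, start Z0 = {1, 3}, add states with every successor in Z. Already a fixed point.
Sat(AF E[(halt ∧ full) U ¬halt]) = {1, 3}
|Sat(AF E[(halt ∧ full) U ¬halt])| = |{1, 3}| = 2.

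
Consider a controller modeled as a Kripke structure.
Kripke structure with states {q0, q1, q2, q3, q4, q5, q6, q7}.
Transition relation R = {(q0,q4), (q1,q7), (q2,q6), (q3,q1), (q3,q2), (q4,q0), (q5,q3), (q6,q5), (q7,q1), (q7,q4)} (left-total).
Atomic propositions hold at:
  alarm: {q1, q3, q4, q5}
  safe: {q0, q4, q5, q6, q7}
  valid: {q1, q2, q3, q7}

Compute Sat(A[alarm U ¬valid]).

Sat(¬valid) = {q0, q4, q5, q6}
A[alarm U ¬valid]: least fixpoint, start Z0 = Sat(¬valid) = {q0, q4, q5, q6}, add states in Sat(alarm) with every successor in Z. Already a fixed point.
Sat(A[alarm U ¬valid]) = {q0, q4, q5, q6}

{q0, q4, q5, q6}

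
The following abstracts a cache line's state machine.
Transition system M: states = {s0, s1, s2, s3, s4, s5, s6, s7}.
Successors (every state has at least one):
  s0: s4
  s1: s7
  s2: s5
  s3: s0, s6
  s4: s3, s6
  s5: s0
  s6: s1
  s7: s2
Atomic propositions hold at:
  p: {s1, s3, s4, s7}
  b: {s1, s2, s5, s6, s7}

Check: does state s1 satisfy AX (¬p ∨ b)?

Sat(¬p) = {s0, s2, s5, s6}
Sat(¬p ∨ b) = {s0, s1, s2, s5, s6, s7}
Sat(AX (¬p ∨ b)) = {s : every successor in {s0, s1, s2, s5, s6, s7}} = {s1, s2, s3, s5, s6, s7}
s1 ∈ Sat(AX (¬p ∨ b)) = {s1, s2, s3, s5, s6, s7}, so the formula holds at s1.

Yes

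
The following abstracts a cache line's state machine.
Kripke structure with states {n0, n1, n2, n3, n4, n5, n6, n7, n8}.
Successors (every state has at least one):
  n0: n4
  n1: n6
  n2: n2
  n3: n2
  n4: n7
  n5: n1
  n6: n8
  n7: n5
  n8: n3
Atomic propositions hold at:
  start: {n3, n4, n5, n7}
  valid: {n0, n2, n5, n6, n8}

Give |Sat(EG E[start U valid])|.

4

E[start U valid]: least fixpoint, start Z0 = Sat(valid) = {n0, n2, n5, n6, n8}, add states in Sat(start) with some successor in Z. Z1 = {n0, n2, n3, n5, n6, n7, n8}; Z2 = {n0, n2, n3, n4, n5, n6, n7, n8}; fixed.
Sat(E[start U valid]) = {n0, n2, n3, n4, n5, n6, n7, n8}
EG E[start U valid]: greatest fixpoint, start Z0 = {n0, n2, n3, n4, n5, n6, n7, n8}, keep only states in Sat with some successor in Z. Z1 = {n0, n2, n3, n4, n6, n7, n8}; Z2 = {n0, n2, n3, n4, n6, n8}; Z3 = {n0, n2, n3, n6, n8}; Z4 = {n2, n3, n6, n8}; fixed.
Sat(EG E[start U valid]) = {n2, n3, n6, n8}
|Sat(EG E[start U valid])| = |{n2, n3, n6, n8}| = 4.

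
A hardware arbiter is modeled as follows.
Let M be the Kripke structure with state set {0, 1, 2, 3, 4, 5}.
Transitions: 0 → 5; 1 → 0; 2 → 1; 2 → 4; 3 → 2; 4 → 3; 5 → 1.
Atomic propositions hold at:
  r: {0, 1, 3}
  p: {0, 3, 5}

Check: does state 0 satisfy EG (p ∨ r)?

Yes

Sat(p ∨ r) = {0, 1, 3, 5}
EG (p ∨ r): greatest fixpoint, start Z0 = {0, 1, 3, 5}, keep only states in Sat with some successor in Z. Z1 = {0, 1, 5}; fixed.
Sat(EG (p ∨ r)) = {0, 1, 5}
0 ∈ Sat(EG (p ∨ r)) = {0, 1, 5}, so the formula holds at 0.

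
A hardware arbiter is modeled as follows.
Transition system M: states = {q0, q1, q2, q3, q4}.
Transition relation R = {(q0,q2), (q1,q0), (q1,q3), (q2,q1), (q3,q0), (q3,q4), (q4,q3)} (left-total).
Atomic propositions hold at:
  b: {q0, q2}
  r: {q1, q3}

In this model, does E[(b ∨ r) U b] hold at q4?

Sat(b ∨ r) = {q0, q1, q2, q3}
E[(b ∨ r) U b]: least fixpoint, start Z0 = Sat(b) = {q0, q2}, add states in Sat(b ∨ r) with some successor in Z. Z1 = {q0, q1, q2, q3}; fixed.
Sat(E[(b ∨ r) U b]) = {q0, q1, q2, q3}
q4 ∉ Sat(E[(b ∨ r) U b]) = {q0, q1, q2, q3}, so the formula does not hold at q4.

No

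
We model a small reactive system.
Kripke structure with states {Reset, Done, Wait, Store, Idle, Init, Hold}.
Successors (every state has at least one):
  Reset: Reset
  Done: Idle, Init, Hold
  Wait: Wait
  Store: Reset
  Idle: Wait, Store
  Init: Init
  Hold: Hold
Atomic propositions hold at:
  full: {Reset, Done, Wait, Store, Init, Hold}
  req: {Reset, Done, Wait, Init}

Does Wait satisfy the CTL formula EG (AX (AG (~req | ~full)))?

Sat(~req) = {Store, Idle, Hold}
Sat(~full) = {Idle}
Sat(~req | ~full) = {Store, Idle, Hold}
AG (~req | ~full): greatest fixpoint, start Z0 = {Store, Idle, Hold}, keep only states in Sat with every successor in Z. Z1 = {Hold}; fixed.
Sat(AG (~req | ~full)) = {Hold}
Sat(AX (AG (~req | ~full))) = {s : every successor in {Hold}} = {Hold}
EG (AX (AG (~req | ~full))): greatest fixpoint, start Z0 = {Hold}, keep only states in Sat with some successor in Z. Already a fixed point.
Sat(EG (AX (AG (~req | ~full)))) = {Hold}
Wait ∉ Sat(EG (AX (AG (~req | ~full)))) = {Hold}, so the formula does not hold at Wait.

No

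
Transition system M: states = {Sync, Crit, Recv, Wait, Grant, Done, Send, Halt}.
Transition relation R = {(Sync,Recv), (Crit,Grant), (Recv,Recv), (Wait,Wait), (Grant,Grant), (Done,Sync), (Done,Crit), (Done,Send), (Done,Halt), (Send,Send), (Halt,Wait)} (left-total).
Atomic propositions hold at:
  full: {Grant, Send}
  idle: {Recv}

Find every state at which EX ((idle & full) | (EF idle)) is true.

{Sync, Recv, Done}

Sat(idle & full) = ∅
EF idle: least fixpoint, start Z0 = {Recv}, add states with some successor in Z. Z1 = {Sync, Recv}; Z2 = {Sync, Recv, Done}; fixed.
Sat(EF idle) = {Sync, Recv, Done}
Sat((idle & full) | (EF idle)) = {Sync, Recv, Done}
Sat(EX ((idle & full) | (EF idle))) = {s : some successor in {Sync, Recv, Done}} = {Sync, Recv, Done}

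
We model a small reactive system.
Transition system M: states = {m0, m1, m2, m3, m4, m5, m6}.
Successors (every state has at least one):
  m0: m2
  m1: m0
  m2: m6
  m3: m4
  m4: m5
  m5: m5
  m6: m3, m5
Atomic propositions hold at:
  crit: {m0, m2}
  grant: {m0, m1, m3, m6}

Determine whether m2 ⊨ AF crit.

Yes

AF crit: least fixpoint, start Z0 = {m0, m2}, add states with every successor in Z. Z1 = {m0, m1, m2}; fixed.
Sat(AF crit) = {m0, m1, m2}
m2 ∈ Sat(AF crit) = {m0, m1, m2}, so the formula holds at m2.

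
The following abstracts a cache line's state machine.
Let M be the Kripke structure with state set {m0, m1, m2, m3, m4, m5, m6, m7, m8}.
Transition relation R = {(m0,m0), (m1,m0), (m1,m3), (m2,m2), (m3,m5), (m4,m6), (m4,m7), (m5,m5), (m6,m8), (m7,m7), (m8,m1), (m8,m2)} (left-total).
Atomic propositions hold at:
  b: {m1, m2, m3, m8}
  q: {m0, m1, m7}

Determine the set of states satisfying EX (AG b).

AG b: greatest fixpoint, start Z0 = {m1, m2, m3, m8}, keep only states in Sat with every successor in Z. Z1 = {m2, m8}; Z2 = {m2}; fixed.
Sat(AG b) = {m2}
Sat(EX (AG b)) = {s : some successor in {m2}} = {m2, m8}

{m2, m8}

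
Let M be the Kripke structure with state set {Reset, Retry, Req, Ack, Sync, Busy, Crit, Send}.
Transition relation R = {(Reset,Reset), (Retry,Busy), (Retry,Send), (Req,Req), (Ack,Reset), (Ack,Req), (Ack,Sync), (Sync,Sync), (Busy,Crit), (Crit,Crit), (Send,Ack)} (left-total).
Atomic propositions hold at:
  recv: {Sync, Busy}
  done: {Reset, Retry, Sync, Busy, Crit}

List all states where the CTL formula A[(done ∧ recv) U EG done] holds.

{Reset, Retry, Sync, Busy, Crit}

Sat(done ∧ recv) = {Sync, Busy}
EG done: greatest fixpoint, start Z0 = {Reset, Retry, Sync, Busy, Crit}, keep only states in Sat with some successor in Z. Already a fixed point.
Sat(EG done) = {Reset, Retry, Sync, Busy, Crit}
A[(done ∧ recv) U EG done]: least fixpoint, start Z0 = Sat(EG done) = {Reset, Retry, Sync, Busy, Crit}, add states in Sat(done ∧ recv) with every successor in Z. Already a fixed point.
Sat(A[(done ∧ recv) U EG done]) = {Reset, Retry, Sync, Busy, Crit}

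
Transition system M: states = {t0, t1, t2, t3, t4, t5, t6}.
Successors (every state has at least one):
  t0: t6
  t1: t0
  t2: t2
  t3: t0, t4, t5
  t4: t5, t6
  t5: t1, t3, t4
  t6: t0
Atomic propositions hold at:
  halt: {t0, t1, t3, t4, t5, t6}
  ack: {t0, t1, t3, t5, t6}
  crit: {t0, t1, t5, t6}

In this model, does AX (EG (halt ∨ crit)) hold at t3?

Sat(halt ∨ crit) = {t0, t1, t3, t4, t5, t6}
EG (halt ∨ crit): greatest fixpoint, start Z0 = {t0, t1, t3, t4, t5, t6}, keep only states in Sat with some successor in Z. Already a fixed point.
Sat(EG (halt ∨ crit)) = {t0, t1, t3, t4, t5, t6}
Sat(AX (EG (halt ∨ crit))) = {s : every successor in {t0, t1, t3, t4, t5, t6}} = {t0, t1, t3, t4, t5, t6}
t3 ∈ Sat(AX (EG (halt ∨ crit))) = {t0, t1, t3, t4, t5, t6}, so the formula holds at t3.

Yes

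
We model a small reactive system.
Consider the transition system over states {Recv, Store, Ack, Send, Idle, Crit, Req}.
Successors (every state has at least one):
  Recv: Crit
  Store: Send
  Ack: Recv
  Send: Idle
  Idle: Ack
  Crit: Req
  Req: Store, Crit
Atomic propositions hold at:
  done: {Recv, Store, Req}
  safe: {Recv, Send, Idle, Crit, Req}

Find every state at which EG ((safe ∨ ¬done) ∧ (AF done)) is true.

{Recv, Ack, Send, Idle, Crit, Req}

Sat(¬done) = {Ack, Send, Idle, Crit}
Sat(safe ∨ ¬done) = {Recv, Ack, Send, Idle, Crit, Req}
AF done: least fixpoint, start Z0 = {Recv, Store, Req}, add states with every successor in Z. Z1 = {Recv, Store, Ack, Crit, Req}; Z2 = {Recv, Store, Ack, Idle, Crit, Req}; Z3 = {Recv, Store, Ack, Send, Idle, Crit, Req}; fixed.
Sat(AF done) = {Recv, Store, Ack, Send, Idle, Crit, Req}
Sat((safe ∨ ¬done) ∧ (AF done)) = {Recv, Ack, Send, Idle, Crit, Req}
EG ((safe ∨ ¬done) ∧ (AF done)): greatest fixpoint, start Z0 = {Recv, Ack, Send, Idle, Crit, Req}, keep only states in Sat with some successor in Z. Already a fixed point.
Sat(EG ((safe ∨ ¬done) ∧ (AF done))) = {Recv, Ack, Send, Idle, Crit, Req}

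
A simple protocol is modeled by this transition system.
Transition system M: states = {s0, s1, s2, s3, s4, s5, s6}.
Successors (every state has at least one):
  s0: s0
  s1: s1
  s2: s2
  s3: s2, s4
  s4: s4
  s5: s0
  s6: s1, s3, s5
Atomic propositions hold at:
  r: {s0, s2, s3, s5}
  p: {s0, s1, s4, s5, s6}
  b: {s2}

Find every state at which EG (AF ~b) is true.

Sat(~b) = {s0, s1, s3, s4, s5, s6}
AF ~b: least fixpoint, start Z0 = {s0, s1, s3, s4, s5, s6}, add states with every successor in Z. Already a fixed point.
Sat(AF ~b) = {s0, s1, s3, s4, s5, s6}
EG (AF ~b): greatest fixpoint, start Z0 = {s0, s1, s3, s4, s5, s6}, keep only states in Sat with some successor in Z. Already a fixed point.
Sat(EG (AF ~b)) = {s0, s1, s3, s4, s5, s6}

{s0, s1, s3, s4, s5, s6}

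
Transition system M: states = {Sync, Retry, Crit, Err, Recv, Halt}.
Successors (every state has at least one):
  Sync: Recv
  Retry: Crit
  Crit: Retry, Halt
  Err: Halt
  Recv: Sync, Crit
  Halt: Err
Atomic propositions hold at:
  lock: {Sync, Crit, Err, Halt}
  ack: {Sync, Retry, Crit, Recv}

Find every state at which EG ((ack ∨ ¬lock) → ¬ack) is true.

{Err, Halt}

Sat(¬lock) = {Retry, Recv}
Sat(ack ∨ ¬lock) = {Sync, Retry, Crit, Recv}
Sat(¬ack) = {Err, Halt}
Sat((ack ∨ ¬lock) → ¬ack) = {Err, Halt}
EG ((ack ∨ ¬lock) → ¬ack): greatest fixpoint, start Z0 = {Err, Halt}, keep only states in Sat with some successor in Z. Already a fixed point.
Sat(EG ((ack ∨ ¬lock) → ¬ack)) = {Err, Halt}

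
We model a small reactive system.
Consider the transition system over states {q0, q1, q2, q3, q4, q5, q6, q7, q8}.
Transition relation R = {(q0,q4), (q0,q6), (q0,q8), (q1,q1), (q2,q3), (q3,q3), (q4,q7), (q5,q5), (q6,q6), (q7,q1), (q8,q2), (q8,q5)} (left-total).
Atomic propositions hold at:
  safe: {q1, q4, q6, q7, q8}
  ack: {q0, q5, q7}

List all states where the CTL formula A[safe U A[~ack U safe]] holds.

Sat(~ack) = {q1, q2, q3, q4, q6, q8}
A[~ack U safe]: least fixpoint, start Z0 = Sat(safe) = {q1, q4, q6, q7, q8}, add states in Sat(~ack) with every successor in Z. Already a fixed point.
Sat(A[~ack U safe]) = {q1, q4, q6, q7, q8}
A[safe U A[~ack U safe]]: least fixpoint, start Z0 = Sat(A[~ack U safe]) = {q1, q4, q6, q7, q8}, add states in Sat(safe) with every successor in Z. Already a fixed point.
Sat(A[safe U A[~ack U safe]]) = {q1, q4, q6, q7, q8}

{q1, q4, q6, q7, q8}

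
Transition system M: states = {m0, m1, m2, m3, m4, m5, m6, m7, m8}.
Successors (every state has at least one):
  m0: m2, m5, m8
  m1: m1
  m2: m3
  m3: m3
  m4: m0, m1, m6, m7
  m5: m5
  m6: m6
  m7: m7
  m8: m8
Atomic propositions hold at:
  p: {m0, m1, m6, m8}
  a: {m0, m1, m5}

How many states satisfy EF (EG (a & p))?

2

Sat(a & p) = {m0, m1}
EG (a & p): greatest fixpoint, start Z0 = {m0, m1}, keep only states in Sat with some successor in Z. Z1 = {m1}; fixed.
Sat(EG (a & p)) = {m1}
EF (EG (a & p)): least fixpoint, start Z0 = {m1}, add states with some successor in Z. Z1 = {m1, m4}; fixed.
Sat(EF (EG (a & p))) = {m1, m4}
|Sat(EF (EG (a & p)))| = |{m1, m4}| = 2.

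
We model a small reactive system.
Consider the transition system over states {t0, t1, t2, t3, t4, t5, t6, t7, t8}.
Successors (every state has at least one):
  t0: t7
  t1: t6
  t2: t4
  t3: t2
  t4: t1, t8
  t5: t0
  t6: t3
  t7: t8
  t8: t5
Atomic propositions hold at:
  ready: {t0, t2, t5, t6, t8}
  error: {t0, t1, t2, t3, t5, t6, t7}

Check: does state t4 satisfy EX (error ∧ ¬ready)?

Yes

Sat(¬ready) = {t1, t3, t4, t7}
Sat(error ∧ ¬ready) = {t1, t3, t7}
Sat(EX (error ∧ ¬ready)) = {s : some successor in {t1, t3, t7}} = {t0, t4, t6}
t4 ∈ Sat(EX (error ∧ ¬ready)) = {t0, t4, t6}, so the formula holds at t4.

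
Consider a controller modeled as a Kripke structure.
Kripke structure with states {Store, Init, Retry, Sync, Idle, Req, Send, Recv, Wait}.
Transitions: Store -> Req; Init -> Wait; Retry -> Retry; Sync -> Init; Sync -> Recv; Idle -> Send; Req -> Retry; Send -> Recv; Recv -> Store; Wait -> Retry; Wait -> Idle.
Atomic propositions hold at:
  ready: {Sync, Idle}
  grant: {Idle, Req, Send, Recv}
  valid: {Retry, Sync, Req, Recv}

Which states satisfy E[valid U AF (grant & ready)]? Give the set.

Sat(grant & ready) = {Idle}
AF (grant & ready): least fixpoint, start Z0 = {Idle}, add states with every successor in Z. Already a fixed point.
Sat(AF (grant & ready)) = {Idle}
E[valid U AF (grant & ready)]: least fixpoint, start Z0 = Sat(AF (grant & ready)) = {Idle}, add states in Sat(valid) with some successor in Z. Already a fixed point.
Sat(E[valid U AF (grant & ready)]) = {Idle}

{Idle}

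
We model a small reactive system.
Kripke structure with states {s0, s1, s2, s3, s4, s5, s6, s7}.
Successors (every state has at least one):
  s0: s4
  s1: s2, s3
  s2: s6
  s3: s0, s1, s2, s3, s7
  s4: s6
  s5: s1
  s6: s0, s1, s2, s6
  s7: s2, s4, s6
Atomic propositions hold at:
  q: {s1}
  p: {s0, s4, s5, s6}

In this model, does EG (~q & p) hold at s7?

Sat(~q) = {s0, s2, s3, s4, s5, s6, s7}
Sat(~q & p) = {s0, s4, s5, s6}
EG (~q & p): greatest fixpoint, start Z0 = {s0, s4, s5, s6}, keep only states in Sat with some successor in Z. Z1 = {s0, s4, s6}; fixed.
Sat(EG (~q & p)) = {s0, s4, s6}
s7 ∉ Sat(EG (~q & p)) = {s0, s4, s6}, so the formula does not hold at s7.

No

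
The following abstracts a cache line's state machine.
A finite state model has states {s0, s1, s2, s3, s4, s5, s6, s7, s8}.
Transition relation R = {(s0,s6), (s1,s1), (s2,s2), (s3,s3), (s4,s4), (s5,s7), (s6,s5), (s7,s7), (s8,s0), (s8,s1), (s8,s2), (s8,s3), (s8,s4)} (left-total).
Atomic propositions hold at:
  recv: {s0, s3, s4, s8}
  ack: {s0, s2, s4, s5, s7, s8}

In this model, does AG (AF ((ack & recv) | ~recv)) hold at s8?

Sat(ack & recv) = {s0, s4, s8}
Sat(~recv) = {s1, s2, s5, s6, s7}
Sat((ack & recv) | ~recv) = {s0, s1, s2, s4, s5, s6, s7, s8}
AF ((ack & recv) | ~recv): least fixpoint, start Z0 = {s0, s1, s2, s4, s5, s6, s7, s8}, add states with every successor in Z. Already a fixed point.
Sat(AF ((ack & recv) | ~recv)) = {s0, s1, s2, s4, s5, s6, s7, s8}
AG (AF ((ack & recv) | ~recv)): greatest fixpoint, start Z0 = {s0, s1, s2, s4, s5, s6, s7, s8}, keep only states in Sat with every successor in Z. Z1 = {s0, s1, s2, s4, s5, s6, s7}; fixed.
Sat(AG (AF ((ack & recv) | ~recv))) = {s0, s1, s2, s4, s5, s6, s7}
s8 ∉ Sat(AG (AF ((ack & recv) | ~recv))) = {s0, s1, s2, s4, s5, s6, s7}, so the formula does not hold at s8.

No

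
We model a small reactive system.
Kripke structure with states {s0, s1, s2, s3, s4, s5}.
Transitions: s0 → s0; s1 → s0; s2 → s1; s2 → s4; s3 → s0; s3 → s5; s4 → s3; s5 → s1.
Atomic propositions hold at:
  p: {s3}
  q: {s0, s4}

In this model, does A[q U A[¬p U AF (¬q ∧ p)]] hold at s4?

Yes

Sat(¬p) = {s0, s1, s2, s4, s5}
Sat(¬q) = {s1, s2, s3, s5}
Sat(¬q ∧ p) = {s3}
AF (¬q ∧ p): least fixpoint, start Z0 = {s3}, add states with every successor in Z. Z1 = {s3, s4}; fixed.
Sat(AF (¬q ∧ p)) = {s3, s4}
A[¬p U AF (¬q ∧ p)]: least fixpoint, start Z0 = Sat(AF (¬q ∧ p)) = {s3, s4}, add states in Sat(¬p) with every successor in Z. Already a fixed point.
Sat(A[¬p U AF (¬q ∧ p)]) = {s3, s4}
A[q U A[¬p U AF (¬q ∧ p)]]: least fixpoint, start Z0 = Sat(A[¬p U AF (¬q ∧ p)]) = {s3, s4}, add states in Sat(q) with every successor in Z. Already a fixed point.
Sat(A[q U A[¬p U AF (¬q ∧ p)]]) = {s3, s4}
s4 ∈ Sat(A[q U A[¬p U AF (¬q ∧ p)]]) = {s3, s4}, so the formula holds at s4.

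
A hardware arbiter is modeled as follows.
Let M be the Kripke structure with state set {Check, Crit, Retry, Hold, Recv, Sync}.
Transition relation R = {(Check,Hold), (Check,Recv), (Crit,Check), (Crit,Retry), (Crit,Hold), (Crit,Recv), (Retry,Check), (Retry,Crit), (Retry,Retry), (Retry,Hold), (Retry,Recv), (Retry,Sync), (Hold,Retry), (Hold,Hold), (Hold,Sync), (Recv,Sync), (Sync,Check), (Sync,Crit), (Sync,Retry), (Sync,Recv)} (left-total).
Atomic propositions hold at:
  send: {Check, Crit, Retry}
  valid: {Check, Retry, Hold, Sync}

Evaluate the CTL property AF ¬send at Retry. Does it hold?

No

Sat(¬send) = {Hold, Recv, Sync}
AF ¬send: least fixpoint, start Z0 = {Hold, Recv, Sync}, add states with every successor in Z. Z1 = {Check, Hold, Recv, Sync}; fixed.
Sat(AF ¬send) = {Check, Hold, Recv, Sync}
Retry ∉ Sat(AF ¬send) = {Check, Hold, Recv, Sync}, so the formula does not hold at Retry.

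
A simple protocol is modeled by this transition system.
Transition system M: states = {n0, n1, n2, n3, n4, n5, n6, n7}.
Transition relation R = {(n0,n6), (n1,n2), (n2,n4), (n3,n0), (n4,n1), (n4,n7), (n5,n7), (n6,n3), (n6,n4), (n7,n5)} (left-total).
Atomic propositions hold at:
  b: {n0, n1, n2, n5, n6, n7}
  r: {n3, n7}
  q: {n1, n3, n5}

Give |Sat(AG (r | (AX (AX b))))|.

2

Sat(AX b) = {s : every successor in {n0, n1, n2, n5, n6, n7}} = {n0, n1, n3, n4, n5, n7}
Sat(AX (AX b)) = {s : every successor in {n0, n1, n3, n4, n5, n7}} = {n2, n3, n4, n5, n6, n7}
Sat(r | (AX (AX b))) = {n2, n3, n4, n5, n6, n7}
AG (r | (AX (AX b))): greatest fixpoint, start Z0 = {n2, n3, n4, n5, n6, n7}, keep only states in Sat with every successor in Z. Z1 = {n2, n5, n6, n7}; Z2 = {n5, n7}; fixed.
Sat(AG (r | (AX (AX b)))) = {n5, n7}
|Sat(AG (r | (AX (AX b))))| = |{n5, n7}| = 2.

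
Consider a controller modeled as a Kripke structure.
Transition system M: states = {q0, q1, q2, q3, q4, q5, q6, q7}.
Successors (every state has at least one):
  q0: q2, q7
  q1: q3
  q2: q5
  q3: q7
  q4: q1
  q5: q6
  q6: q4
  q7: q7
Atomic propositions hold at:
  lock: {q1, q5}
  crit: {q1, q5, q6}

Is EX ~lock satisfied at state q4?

No

Sat(~lock) = {q0, q2, q3, q4, q6, q7}
Sat(EX ~lock) = {s : some successor in {q0, q2, q3, q4, q6, q7}} = {q0, q1, q3, q5, q6, q7}
q4 ∉ Sat(EX ~lock) = {q0, q1, q3, q5, q6, q7}, so the formula does not hold at q4.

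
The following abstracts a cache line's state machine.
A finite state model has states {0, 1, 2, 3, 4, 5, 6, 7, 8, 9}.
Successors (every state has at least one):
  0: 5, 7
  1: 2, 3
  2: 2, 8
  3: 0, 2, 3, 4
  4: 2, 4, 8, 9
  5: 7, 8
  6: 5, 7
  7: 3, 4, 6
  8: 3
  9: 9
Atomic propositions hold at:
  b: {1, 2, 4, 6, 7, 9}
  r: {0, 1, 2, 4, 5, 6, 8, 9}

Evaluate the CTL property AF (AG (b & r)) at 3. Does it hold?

Sat(b & r) = {1, 2, 4, 6, 9}
AG (b & r): greatest fixpoint, start Z0 = {1, 2, 4, 6, 9}, keep only states in Sat with every successor in Z. Z1 = {9}; fixed.
Sat(AG (b & r)) = {9}
AF (AG (b & r)): least fixpoint, start Z0 = {9}, add states with every successor in Z. Already a fixed point.
Sat(AF (AG (b & r))) = {9}
3 ∉ Sat(AF (AG (b & r))) = {9}, so the formula does not hold at 3.

No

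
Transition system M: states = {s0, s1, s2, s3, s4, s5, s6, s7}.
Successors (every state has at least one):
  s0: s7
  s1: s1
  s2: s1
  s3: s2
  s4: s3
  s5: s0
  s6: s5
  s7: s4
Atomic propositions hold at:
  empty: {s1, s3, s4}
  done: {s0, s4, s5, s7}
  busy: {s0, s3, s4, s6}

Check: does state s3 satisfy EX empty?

No

Sat(EX empty) = {s : some successor in {s1, s3, s4}} = {s1, s2, s4, s7}
s3 ∉ Sat(EX empty) = {s1, s2, s4, s7}, so the formula does not hold at s3.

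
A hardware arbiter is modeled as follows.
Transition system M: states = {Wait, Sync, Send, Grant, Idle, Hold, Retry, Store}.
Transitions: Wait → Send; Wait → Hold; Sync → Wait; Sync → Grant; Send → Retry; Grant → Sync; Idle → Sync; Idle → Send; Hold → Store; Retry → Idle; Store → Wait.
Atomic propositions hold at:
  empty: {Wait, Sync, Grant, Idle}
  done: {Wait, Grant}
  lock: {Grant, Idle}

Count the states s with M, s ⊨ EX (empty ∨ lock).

Sat(empty ∨ lock) = {Wait, Sync, Grant, Idle}
Sat(EX (empty ∨ lock)) = {s : some successor in {Wait, Sync, Grant, Idle}} = {Sync, Grant, Idle, Retry, Store}
|Sat(EX (empty ∨ lock))| = |{Sync, Grant, Idle, Retry, Store}| = 5.

5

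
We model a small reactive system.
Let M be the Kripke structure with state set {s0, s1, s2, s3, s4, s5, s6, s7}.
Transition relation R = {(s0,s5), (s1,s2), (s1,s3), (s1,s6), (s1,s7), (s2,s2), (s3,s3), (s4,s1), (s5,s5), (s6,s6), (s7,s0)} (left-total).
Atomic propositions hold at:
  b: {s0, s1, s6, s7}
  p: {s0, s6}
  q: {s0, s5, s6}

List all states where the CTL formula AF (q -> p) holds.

{s0, s1, s2, s3, s4, s6, s7}

Sat(q -> p) = {s0, s1, s2, s3, s4, s6, s7}
AF (q -> p): least fixpoint, start Z0 = {s0, s1, s2, s3, s4, s6, s7}, add states with every successor in Z. Already a fixed point.
Sat(AF (q -> p)) = {s0, s1, s2, s3, s4, s6, s7}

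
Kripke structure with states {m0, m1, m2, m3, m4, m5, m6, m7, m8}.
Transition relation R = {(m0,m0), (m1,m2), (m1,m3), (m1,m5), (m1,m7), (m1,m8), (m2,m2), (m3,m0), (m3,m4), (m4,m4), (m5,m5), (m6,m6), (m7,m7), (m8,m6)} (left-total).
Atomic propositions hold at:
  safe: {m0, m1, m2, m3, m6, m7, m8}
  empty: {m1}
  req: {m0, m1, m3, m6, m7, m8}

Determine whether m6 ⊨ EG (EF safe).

Yes

EF safe: least fixpoint, start Z0 = {m0, m1, m2, m3, m6, m7, m8}, add states with some successor in Z. Already a fixed point.
Sat(EF safe) = {m0, m1, m2, m3, m6, m7, m8}
EG (EF safe): greatest fixpoint, start Z0 = {m0, m1, m2, m3, m6, m7, m8}, keep only states in Sat with some successor in Z. Already a fixed point.
Sat(EG (EF safe)) = {m0, m1, m2, m3, m6, m7, m8}
m6 ∈ Sat(EG (EF safe)) = {m0, m1, m2, m3, m6, m7, m8}, so the formula holds at m6.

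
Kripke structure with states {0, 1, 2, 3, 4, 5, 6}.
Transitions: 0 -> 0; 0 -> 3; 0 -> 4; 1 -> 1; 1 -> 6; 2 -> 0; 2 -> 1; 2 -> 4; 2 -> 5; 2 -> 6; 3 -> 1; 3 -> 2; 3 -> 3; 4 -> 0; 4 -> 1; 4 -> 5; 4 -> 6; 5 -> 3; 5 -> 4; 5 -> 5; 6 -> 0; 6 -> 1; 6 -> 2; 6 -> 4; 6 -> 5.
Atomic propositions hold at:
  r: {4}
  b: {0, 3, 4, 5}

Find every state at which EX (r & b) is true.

{0, 2, 5, 6}

Sat(r & b) = {4}
Sat(EX (r & b)) = {s : some successor in {4}} = {0, 2, 5, 6}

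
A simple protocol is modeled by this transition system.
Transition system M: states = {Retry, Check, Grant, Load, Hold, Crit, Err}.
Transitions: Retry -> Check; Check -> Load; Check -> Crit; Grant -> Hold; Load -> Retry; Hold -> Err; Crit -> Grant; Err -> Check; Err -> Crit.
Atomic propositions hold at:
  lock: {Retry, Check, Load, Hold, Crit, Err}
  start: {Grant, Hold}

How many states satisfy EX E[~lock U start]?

2

Sat(~lock) = {Grant}
E[~lock U start]: least fixpoint, start Z0 = Sat(start) = {Grant, Hold}, add states in Sat(~lock) with some successor in Z. Already a fixed point.
Sat(E[~lock U start]) = {Grant, Hold}
Sat(EX E[~lock U start]) = {s : some successor in {Grant, Hold}} = {Grant, Crit}
|Sat(EX E[~lock U start])| = |{Grant, Crit}| = 2.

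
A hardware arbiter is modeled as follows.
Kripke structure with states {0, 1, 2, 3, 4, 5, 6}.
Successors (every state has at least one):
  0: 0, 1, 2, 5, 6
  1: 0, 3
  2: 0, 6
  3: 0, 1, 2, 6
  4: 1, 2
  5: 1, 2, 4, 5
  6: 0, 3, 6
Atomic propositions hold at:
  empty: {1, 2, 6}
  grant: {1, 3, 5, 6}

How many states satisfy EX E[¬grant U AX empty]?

Sat(¬grant) = {0, 2, 4}
Sat(AX empty) = {s : every successor in {1, 2, 6}} = {4}
E[¬grant U AX empty]: least fixpoint, start Z0 = Sat(AX empty) = {4}, add states in Sat(¬grant) with some successor in Z. Already a fixed point.
Sat(E[¬grant U AX empty]) = {4}
Sat(EX E[¬grant U AX empty]) = {s : some successor in {4}} = {5}
|Sat(EX E[¬grant U AX empty])| = |{5}| = 1.

1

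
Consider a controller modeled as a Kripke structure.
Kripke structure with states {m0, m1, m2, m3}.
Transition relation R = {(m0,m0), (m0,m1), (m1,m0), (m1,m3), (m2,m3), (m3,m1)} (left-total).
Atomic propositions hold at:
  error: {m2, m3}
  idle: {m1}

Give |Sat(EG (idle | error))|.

Sat(idle | error) = {m1, m2, m3}
EG (idle | error): greatest fixpoint, start Z0 = {m1, m2, m3}, keep only states in Sat with some successor in Z. Already a fixed point.
Sat(EG (idle | error)) = {m1, m2, m3}
|Sat(EG (idle | error))| = |{m1, m2, m3}| = 3.

3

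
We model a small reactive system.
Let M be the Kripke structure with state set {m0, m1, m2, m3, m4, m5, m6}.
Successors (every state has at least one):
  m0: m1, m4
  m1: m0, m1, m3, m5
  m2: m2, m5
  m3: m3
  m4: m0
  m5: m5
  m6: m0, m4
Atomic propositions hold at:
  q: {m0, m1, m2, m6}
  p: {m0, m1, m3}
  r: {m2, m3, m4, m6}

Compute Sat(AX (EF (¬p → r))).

{m0, m3, m4, m6}

Sat(¬p) = {m2, m4, m5, m6}
Sat(¬p → r) = {m0, m1, m2, m3, m4, m6}
EF (¬p → r): least fixpoint, start Z0 = {m0, m1, m2, m3, m4, m6}, add states with some successor in Z. Already a fixed point.
Sat(EF (¬p → r)) = {m0, m1, m2, m3, m4, m6}
Sat(AX (EF (¬p → r))) = {s : every successor in {m0, m1, m2, m3, m4, m6}} = {m0, m3, m4, m6}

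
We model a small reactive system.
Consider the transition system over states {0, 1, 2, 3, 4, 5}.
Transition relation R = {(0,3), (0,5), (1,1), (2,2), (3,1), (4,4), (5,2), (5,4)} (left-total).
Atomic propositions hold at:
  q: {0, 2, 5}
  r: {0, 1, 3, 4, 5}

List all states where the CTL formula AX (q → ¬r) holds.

{1, 2, 3, 4, 5}

Sat(¬r) = {2}
Sat(q → ¬r) = {1, 2, 3, 4}
Sat(AX (q → ¬r)) = {s : every successor in {1, 2, 3, 4}} = {1, 2, 3, 4, 5}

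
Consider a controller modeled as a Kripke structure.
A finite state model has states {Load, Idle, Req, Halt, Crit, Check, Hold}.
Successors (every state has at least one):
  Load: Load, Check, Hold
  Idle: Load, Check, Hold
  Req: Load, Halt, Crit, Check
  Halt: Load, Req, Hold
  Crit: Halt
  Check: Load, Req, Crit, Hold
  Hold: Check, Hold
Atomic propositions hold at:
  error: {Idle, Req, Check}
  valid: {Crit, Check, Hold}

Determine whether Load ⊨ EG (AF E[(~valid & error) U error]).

No

Sat(~valid) = {Load, Idle, Req, Halt}
Sat(~valid & error) = {Idle, Req}
E[(~valid & error) U error]: least fixpoint, start Z0 = Sat(error) = {Idle, Req, Check}, add states in Sat(~valid & error) with some successor in Z. Already a fixed point.
Sat(E[(~valid & error) U error]) = {Idle, Req, Check}
AF E[(~valid & error) U error]: least fixpoint, start Z0 = {Idle, Req, Check}, add states with every successor in Z. Already a fixed point.
Sat(AF E[(~valid & error) U error]) = {Idle, Req, Check}
EG (AF E[(~valid & error) U error]): greatest fixpoint, start Z0 = {Idle, Req, Check}, keep only states in Sat with some successor in Z. Already a fixed point.
Sat(EG (AF E[(~valid & error) U error])) = {Idle, Req, Check}
Load ∉ Sat(EG (AF E[(~valid & error) U error])) = {Idle, Req, Check}, so the formula does not hold at Load.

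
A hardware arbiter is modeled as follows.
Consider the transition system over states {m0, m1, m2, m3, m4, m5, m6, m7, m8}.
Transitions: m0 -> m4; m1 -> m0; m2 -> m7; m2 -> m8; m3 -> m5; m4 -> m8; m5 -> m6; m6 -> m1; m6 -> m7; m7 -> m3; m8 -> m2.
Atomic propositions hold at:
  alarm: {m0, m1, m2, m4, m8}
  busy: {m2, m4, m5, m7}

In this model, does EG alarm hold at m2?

EG alarm: greatest fixpoint, start Z0 = {m0, m1, m2, m4, m8}, keep only states in Sat with some successor in Z. Already a fixed point.
Sat(EG alarm) = {m0, m1, m2, m4, m8}
m2 ∈ Sat(EG alarm) = {m0, m1, m2, m4, m8}, so the formula holds at m2.

Yes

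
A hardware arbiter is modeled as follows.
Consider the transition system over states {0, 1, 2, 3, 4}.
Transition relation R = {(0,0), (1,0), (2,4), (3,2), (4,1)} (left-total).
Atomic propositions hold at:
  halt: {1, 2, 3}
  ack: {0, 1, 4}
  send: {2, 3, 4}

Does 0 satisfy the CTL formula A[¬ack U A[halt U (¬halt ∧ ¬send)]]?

Sat(¬ack) = {2, 3}
Sat(¬halt) = {0, 4}
Sat(¬send) = {0, 1}
Sat(¬halt ∧ ¬send) = {0}
A[halt U (¬halt ∧ ¬send)]: least fixpoint, start Z0 = Sat((¬halt ∧ ¬send)) = {0}, add states in Sat(halt) with every successor in Z. Z1 = {0, 1}; fixed.
Sat(A[halt U (¬halt ∧ ¬send)]) = {0, 1}
A[¬ack U A[halt U (¬halt ∧ ¬send)]]: least fixpoint, start Z0 = Sat(A[halt U (¬halt ∧ ¬send)]) = {0, 1}, add states in Sat(¬ack) with every successor in Z. Already a fixed point.
Sat(A[¬ack U A[halt U (¬halt ∧ ¬send)]]) = {0, 1}
0 ∈ Sat(A[¬ack U A[halt U (¬halt ∧ ¬send)]]) = {0, 1}, so the formula holds at 0.

Yes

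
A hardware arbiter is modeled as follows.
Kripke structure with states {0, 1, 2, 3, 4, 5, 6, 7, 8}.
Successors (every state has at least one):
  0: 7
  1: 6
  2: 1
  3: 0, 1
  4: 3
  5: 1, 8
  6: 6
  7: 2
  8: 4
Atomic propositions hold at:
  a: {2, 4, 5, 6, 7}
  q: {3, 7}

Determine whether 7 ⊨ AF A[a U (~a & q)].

No

Sat(~a) = {0, 1, 3, 8}
Sat(~a & q) = {3}
A[a U (~a & q)]: least fixpoint, start Z0 = Sat((~a & q)) = {3}, add states in Sat(a) with every successor in Z. Z1 = {3, 4}; fixed.
Sat(A[a U (~a & q)]) = {3, 4}
AF A[a U (~a & q)]: least fixpoint, start Z0 = {3, 4}, add states with every successor in Z. Z1 = {3, 4, 8}; fixed.
Sat(AF A[a U (~a & q)]) = {3, 4, 8}
7 ∉ Sat(AF A[a U (~a & q)]) = {3, 4, 8}, so the formula does not hold at 7.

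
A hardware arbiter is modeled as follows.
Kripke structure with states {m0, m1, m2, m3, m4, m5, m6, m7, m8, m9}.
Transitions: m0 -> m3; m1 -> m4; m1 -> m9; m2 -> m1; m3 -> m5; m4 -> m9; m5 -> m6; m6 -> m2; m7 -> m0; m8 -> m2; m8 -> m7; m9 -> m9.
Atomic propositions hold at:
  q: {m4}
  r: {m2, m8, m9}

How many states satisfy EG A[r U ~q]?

Sat(~q) = {m0, m1, m2, m3, m5, m6, m7, m8, m9}
A[r U ~q]: least fixpoint, start Z0 = Sat(~q) = {m0, m1, m2, m3, m5, m6, m7, m8, m9}, add states in Sat(r) with every successor in Z. Already a fixed point.
Sat(A[r U ~q]) = {m0, m1, m2, m3, m5, m6, m7, m8, m9}
EG A[r U ~q]: greatest fixpoint, start Z0 = {m0, m1, m2, m3, m5, m6, m7, m8, m9}, keep only states in Sat with some successor in Z. Already a fixed point.
Sat(EG A[r U ~q]) = {m0, m1, m2, m3, m5, m6, m7, m8, m9}
|Sat(EG A[r U ~q])| = |{m0, m1, m2, m3, m5, m6, m7, m8, m9}| = 9.

9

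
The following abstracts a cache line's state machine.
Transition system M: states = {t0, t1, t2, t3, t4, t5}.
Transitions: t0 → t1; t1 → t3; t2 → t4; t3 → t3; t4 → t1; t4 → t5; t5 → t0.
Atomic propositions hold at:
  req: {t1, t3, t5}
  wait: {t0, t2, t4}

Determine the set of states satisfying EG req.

{t1, t3}

EG req: greatest fixpoint, start Z0 = {t1, t3, t5}, keep only states in Sat with some successor in Z. Z1 = {t1, t3}; fixed.
Sat(EG req) = {t1, t3}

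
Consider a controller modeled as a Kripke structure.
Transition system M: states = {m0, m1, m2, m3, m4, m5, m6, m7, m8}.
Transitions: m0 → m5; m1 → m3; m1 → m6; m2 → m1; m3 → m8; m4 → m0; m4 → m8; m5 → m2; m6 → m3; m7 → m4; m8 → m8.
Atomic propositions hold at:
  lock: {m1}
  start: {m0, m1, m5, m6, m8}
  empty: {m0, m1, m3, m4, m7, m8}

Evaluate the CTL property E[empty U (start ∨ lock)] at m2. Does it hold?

Sat(start ∨ lock) = {m0, m1, m5, m6, m8}
E[empty U (start ∨ lock)]: least fixpoint, start Z0 = Sat((start ∨ lock)) = {m0, m1, m5, m6, m8}, add states in Sat(empty) with some successor in Z. Z1 = {m0, m1, m3, m4, m5, m6, m8}; Z2 = {m0, m1, m3, m4, m5, m6, m7, m8}; fixed.
Sat(E[empty U (start ∨ lock)]) = {m0, m1, m3, m4, m5, m6, m7, m8}
m2 ∉ Sat(E[empty U (start ∨ lock)]) = {m0, m1, m3, m4, m5, m6, m7, m8}, so the formula does not hold at m2.

No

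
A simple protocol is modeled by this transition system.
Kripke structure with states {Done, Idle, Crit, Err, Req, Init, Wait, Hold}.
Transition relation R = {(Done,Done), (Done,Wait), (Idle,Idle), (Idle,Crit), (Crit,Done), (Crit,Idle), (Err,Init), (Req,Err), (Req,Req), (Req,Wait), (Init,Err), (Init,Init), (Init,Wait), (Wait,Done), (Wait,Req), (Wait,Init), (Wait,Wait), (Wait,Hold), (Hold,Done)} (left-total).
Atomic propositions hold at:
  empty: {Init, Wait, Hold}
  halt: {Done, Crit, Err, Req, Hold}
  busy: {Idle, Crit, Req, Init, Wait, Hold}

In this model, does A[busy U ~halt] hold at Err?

Sat(~halt) = {Idle, Init, Wait}
A[busy U ~halt]: least fixpoint, start Z0 = Sat(~halt) = {Idle, Init, Wait}, add states in Sat(busy) with every successor in Z. Already a fixed point.
Sat(A[busy U ~halt]) = {Idle, Init, Wait}
Err ∉ Sat(A[busy U ~halt]) = {Idle, Init, Wait}, so the formula does not hold at Err.

No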